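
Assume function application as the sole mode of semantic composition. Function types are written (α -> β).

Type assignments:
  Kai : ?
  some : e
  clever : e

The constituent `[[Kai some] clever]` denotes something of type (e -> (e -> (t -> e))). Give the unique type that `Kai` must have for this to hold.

[[Kai some] clever] must have type (e -> (e -> (t -> e))). The sister clever has type e; that is not a function onto (e -> (e -> (t -> e))), so [Kai some] must be the functor, of type (e -> (e -> (e -> (t -> e)))).
[Kai some] must have type (e -> (e -> (e -> (t -> e)))). The sister some has type e; that is not a function onto (e -> (e -> (e -> (t -> e)))), so Kai must be the functor, of type (e -> (e -> (e -> (e -> (t -> e))))).

(e -> (e -> (e -> (e -> (t -> e)))))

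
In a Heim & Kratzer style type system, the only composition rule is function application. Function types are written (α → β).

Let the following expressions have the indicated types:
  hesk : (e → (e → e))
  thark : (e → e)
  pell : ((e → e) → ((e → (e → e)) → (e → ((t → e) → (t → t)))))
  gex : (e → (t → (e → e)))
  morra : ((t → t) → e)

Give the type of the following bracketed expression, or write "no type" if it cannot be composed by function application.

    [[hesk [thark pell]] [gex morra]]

no type

[thark pell]: functor pell : ((e → e) → ((e → (e → e)) → (e → ((t → e) → (t → t))))), argument thark : (e → e); result ((e → (e → e)) → (e → ((t → e) → (t → t)))).
[hesk [thark pell]]: functor [thark pell] : ((e → (e → e)) → (e → ((t → e) → (t → t)))), argument hesk : (e → (e → e)); result (e → ((t → e) → (t → t))).
At [gex morra]: neither (e → (t → (e → e))) nor ((t → t) → e) can take the other as argument; the node is ill-typed.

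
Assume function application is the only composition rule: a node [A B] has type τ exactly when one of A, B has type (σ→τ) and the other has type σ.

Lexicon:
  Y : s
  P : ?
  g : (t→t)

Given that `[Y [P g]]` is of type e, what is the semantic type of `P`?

At [Y [P g]] (required: e): Y is s, which is not a function with range e; hence [P g] is the functor — type (s→e).
At [P g] (required: (s→e)): g is (t→t), which is not a function with range (s→e); hence P is the functor — type ((t→t)→(s→e)).

((t→t)→(s→e))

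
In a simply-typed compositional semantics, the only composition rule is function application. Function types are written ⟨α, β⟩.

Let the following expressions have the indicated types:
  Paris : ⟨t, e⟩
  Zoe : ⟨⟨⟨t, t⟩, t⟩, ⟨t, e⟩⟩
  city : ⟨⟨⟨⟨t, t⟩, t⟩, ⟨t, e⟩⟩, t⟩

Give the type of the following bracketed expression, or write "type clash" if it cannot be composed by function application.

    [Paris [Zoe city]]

[Zoe city]: city is ⟨⟨⟨⟨t, t⟩, t⟩, ⟨t, e⟩⟩, t⟩, Zoe is ⟨⟨⟨t, t⟩, t⟩, ⟨t, e⟩⟩; result t.
[Paris [Zoe city]]: Paris is ⟨t, e⟩, [Zoe city] is t; result e.

e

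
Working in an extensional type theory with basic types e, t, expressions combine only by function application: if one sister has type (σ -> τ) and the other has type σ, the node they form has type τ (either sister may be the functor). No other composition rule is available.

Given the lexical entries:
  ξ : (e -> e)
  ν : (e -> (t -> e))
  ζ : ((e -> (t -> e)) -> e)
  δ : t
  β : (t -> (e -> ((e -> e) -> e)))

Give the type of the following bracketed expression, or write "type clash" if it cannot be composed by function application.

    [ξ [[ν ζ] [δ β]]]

[ν ζ]: ζ is ((e -> (t -> e)) -> e), ν is (e -> (t -> e)); result e.
[δ β]: β is (t -> (e -> ((e -> e) -> e))), δ is t; result (e -> ((e -> e) -> e)).
[[ν ζ] [δ β]]: [δ β] is (e -> ((e -> e) -> e)), [ν ζ] is e; result ((e -> e) -> e).
[ξ [[ν ζ] [δ β]]]: [[ν ζ] [δ β]] is ((e -> e) -> e), ξ is (e -> e); result e.

e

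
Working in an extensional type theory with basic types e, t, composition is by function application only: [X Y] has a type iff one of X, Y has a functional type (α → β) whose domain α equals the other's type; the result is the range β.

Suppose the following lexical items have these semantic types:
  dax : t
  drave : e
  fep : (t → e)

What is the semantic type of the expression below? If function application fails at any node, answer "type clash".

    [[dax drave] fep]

type clash

[dax drave]: t and e cannot combine by function application — type clash.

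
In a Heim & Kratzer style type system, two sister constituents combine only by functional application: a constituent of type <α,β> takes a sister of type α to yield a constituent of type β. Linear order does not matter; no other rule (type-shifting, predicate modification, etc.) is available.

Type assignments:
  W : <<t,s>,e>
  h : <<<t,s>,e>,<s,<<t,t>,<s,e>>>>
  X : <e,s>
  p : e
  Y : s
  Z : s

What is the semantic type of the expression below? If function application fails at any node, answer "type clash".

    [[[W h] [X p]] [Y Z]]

[W h]: <<<t,s>,e>,<s,<<t,t>,<s,e>>>> applied to <<t,s>,e> yields <s,<<t,t>,<s,e>>>.
[X p]: <e,s> applied to e yields s.
[[W h] [X p]]: <s,<<t,t>,<s,e>>> applied to s yields <<t,t>,<s,e>>.
[Y Z]: s and s cannot combine by function application — type clash.

type clash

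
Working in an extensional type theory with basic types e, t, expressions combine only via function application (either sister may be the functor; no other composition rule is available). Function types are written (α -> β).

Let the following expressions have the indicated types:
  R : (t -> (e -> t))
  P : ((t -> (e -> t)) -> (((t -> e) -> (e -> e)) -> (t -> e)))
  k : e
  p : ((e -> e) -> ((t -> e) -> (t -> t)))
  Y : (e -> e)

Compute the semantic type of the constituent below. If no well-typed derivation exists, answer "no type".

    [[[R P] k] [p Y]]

[R P]: functor P : ((t -> (e -> t)) -> (((t -> e) -> (e -> e)) -> (t -> e))), argument R : (t -> (e -> t)); result (((t -> e) -> (e -> e)) -> (t -> e)).
[[R P] k]: (((t -> e) -> (e -> e)) -> (t -> e)) and e cannot combine by function application — type clash.

no type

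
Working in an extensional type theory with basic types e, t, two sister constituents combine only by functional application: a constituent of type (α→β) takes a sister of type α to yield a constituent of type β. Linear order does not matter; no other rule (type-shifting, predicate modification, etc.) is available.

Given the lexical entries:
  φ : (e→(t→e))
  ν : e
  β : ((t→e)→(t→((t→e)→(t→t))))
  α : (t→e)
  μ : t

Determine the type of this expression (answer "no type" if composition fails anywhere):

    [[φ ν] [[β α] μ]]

(t→t)

[φ ν]: functor φ : (e→(t→e)), argument ν : e; result (t→e).
[β α]: functor β : ((t→e)→(t→((t→e)→(t→t)))), argument α : (t→e); result (t→((t→e)→(t→t))).
[[β α] μ]: functor [β α] : (t→((t→e)→(t→t))), argument μ : t; result ((t→e)→(t→t)).
[[φ ν] [[β α] μ]]: functor [[β α] μ] : ((t→e)→(t→t)), argument [φ ν] : (t→e); result (t→t).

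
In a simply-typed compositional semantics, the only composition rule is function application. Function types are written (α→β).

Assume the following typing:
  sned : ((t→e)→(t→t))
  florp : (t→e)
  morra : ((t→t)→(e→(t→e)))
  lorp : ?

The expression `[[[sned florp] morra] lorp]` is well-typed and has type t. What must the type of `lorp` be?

((e→(t→e))→t)

At [[[sned florp] morra] lorp] (required: t): [[sned florp] morra] is (e→(t→e)), which is not a function with range t; hence lorp is the functor — type ((e→(t→e))→t).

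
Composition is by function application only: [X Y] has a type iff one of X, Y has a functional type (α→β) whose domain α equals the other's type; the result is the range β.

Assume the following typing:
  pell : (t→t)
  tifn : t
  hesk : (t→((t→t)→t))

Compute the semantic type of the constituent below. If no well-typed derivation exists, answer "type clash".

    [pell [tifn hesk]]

t

[tifn hesk]: (t→((t→t)→t)) applied to t yields ((t→t)→t).
[pell [tifn hesk]]: ((t→t)→t) applied to (t→t) yields t.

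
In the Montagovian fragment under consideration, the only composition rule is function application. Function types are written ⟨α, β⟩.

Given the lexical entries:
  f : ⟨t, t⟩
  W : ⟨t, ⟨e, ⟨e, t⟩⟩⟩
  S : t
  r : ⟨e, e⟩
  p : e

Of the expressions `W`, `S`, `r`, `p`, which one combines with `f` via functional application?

W : ⟨t, ⟨e, ⟨e, t⟩⟩⟩ — does not combine with f.
S — combines: f : ⟨t, t⟩ takes S : t as argument, giving t.
r : ⟨e, e⟩ — does not combine with f.
p : e — does not combine with f.

S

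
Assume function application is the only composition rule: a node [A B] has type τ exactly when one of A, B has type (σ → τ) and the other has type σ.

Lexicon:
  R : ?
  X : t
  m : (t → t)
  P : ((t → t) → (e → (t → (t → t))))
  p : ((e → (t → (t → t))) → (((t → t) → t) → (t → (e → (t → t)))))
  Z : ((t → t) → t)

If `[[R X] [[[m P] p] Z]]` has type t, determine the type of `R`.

(t → ((t → (e → (t → t))) → t))

At [[R X] [[[m P] p] Z]] (required: t): [[[m P] p] Z] is (t → (e → (t → t))), which is not a function with range t; hence [R X] is the functor — type ((t → (e → (t → t))) → t).
At [R X] (required: ((t → (e → (t → t))) → t)): X is t, which is not a function with range ((t → (e → (t → t))) → t); hence R is the functor — type (t → ((t → (e → (t → t))) → t)).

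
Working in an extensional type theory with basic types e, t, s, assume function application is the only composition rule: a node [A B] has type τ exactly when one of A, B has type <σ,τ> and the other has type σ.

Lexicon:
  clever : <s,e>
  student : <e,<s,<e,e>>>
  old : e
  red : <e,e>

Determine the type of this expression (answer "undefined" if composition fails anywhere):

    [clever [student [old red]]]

At [old red], red : <e,e> takes old : e, giving e.
At [student [old red]], student : <e,<s,<e,e>>> takes [old red] : e, giving <s,<e,e>>.
At [clever [student [old red]]]: neither <s,e> nor <s,<e,e>> can take the other as argument; the node is ill-typed.

undefined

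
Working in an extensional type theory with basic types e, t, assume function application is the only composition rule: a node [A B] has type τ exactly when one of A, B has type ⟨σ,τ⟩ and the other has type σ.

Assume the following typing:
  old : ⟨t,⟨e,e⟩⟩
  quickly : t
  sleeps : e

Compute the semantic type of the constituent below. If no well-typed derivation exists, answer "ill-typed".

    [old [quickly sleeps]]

At [quickly sleeps]: neither t nor e can take the other as argument; the node is ill-typed.

ill-typed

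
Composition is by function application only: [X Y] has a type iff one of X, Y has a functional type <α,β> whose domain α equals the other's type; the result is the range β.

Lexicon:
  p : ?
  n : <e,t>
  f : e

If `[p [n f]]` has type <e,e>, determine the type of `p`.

<t,<e,e>>

[p [n f]] must have type <e,e>. The sister [n f] has type t; that is not a function onto <e,e>, so p must be the functor, of type <t,<e,e>>.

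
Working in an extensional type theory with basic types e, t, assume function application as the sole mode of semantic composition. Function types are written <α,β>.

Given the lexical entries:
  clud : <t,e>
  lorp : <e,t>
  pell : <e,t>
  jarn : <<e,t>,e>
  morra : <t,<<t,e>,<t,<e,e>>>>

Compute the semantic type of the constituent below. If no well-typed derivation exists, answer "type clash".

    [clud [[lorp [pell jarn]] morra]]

[pell jarn]: jarn is <<e,t>,e>, pell is <e,t>; result e.
[lorp [pell jarn]]: lorp is <e,t>, [pell jarn] is e; result t.
[[lorp [pell jarn]] morra]: morra is <t,<<t,e>,<t,<e,e>>>>, [lorp [pell jarn]] is t; result <<t,e>,<t,<e,e>>>.
[clud [[lorp [pell jarn]] morra]]: [[lorp [pell jarn]] morra] is <<t,e>,<t,<e,e>>>, clud is <t,e>; result <t,<e,e>>.

<t,<e,e>>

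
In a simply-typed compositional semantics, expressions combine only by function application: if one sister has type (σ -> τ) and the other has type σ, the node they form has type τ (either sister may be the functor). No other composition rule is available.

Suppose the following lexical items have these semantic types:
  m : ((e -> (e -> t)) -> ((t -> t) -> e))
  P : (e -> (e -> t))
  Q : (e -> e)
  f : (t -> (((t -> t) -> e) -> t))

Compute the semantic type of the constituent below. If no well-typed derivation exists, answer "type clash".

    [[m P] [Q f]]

type clash

[m P] — m of type ((e -> (e -> t)) -> ((t -> t) -> e)) combines with P of type (e -> (e -> t)): type ((t -> t) -> e).
[Q f]: (e -> e) and (t -> (((t -> t) -> e) -> t)) cannot combine by function application — type clash.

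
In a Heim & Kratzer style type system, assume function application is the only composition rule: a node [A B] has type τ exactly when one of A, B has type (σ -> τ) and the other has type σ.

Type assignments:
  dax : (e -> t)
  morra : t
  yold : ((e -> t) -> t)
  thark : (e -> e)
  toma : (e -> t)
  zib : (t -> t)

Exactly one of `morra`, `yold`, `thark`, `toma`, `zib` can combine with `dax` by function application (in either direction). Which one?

yold

morra : t — dax needs e; morra needs nothing (atomic); neither fits.
yold — combines: yold : ((e -> t) -> t) takes dax : (e -> t) as argument, giving t.
thark : (e -> e) — dax needs e; thark needs e; neither fits.
toma : (e -> t) — dax needs e; toma needs e; neither fits.
zib : (t -> t) — dax needs e; zib needs t; neither fits.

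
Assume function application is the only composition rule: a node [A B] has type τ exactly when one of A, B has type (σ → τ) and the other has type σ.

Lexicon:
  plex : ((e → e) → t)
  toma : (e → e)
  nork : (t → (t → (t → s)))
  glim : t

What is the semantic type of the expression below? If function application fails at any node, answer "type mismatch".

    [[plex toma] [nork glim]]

[plex toma]: plex is ((e → e) → t), toma is (e → e); result t.
[nork glim]: nork is (t → (t → (t → s))), glim is t; result (t → (t → s)).
[[plex toma] [nork glim]]: [nork glim] is (t → (t → s)), [plex toma] is t; result (t → s).

(t → s)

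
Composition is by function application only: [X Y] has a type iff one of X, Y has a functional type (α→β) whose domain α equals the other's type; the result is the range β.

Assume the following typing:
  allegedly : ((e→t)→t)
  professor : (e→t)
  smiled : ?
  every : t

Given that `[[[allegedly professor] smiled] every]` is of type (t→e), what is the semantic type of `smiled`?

(t→(t→(t→e)))

For [[[allegedly professor] smiled] every] to have type (t→e) with every of type t, [[allegedly professor] smiled] must be the function: [[allegedly professor] smiled] : (t→(t→e)).
For [[allegedly professor] smiled] to have type (t→(t→e)) with [allegedly professor] of type t, smiled must be the function: smiled : (t→(t→(t→e))).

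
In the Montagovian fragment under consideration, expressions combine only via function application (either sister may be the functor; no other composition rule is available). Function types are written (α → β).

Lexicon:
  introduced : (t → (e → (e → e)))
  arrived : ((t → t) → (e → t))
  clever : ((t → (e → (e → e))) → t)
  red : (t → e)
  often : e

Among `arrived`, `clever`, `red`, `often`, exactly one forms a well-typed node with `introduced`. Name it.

arrived : ((t → t) → (e → t)) — does not combine with introduced.
clever — combines: clever : ((t → (e → (e → e))) → t) takes introduced : (t → (e → (e → e))) as argument, giving t.
red : (t → e) — does not combine with introduced.
often : e — does not combine with introduced.

clever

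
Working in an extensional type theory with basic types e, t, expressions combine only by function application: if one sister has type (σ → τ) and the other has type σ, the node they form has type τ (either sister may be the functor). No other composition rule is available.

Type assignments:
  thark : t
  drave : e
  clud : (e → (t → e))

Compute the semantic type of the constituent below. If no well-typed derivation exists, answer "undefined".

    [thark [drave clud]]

At [drave clud], clud : (e → (t → e)) takes drave : e, giving (t → e).
At [thark [drave clud]], [drave clud] : (t → e) takes thark : t, giving e.

e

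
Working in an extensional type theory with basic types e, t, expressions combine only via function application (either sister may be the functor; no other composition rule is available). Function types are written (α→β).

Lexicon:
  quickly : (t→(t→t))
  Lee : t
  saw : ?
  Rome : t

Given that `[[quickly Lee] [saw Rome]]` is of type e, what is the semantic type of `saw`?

(t→((t→t)→e))

For [[quickly Lee] [saw Rome]] to have type e with [quickly Lee] of type (t→t), [saw Rome] must be the function: [saw Rome] : ((t→t)→e).
For [saw Rome] to have type ((t→t)→e) with Rome of type t, saw must be the function: saw : (t→((t→t)→e)).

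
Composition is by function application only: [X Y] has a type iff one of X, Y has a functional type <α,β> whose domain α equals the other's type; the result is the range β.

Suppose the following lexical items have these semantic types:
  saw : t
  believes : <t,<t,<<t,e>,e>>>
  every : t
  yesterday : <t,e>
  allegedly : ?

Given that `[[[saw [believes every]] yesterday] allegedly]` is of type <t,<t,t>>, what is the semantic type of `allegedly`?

At [[[saw [believes every]] yesterday] allegedly] (required: <t,<t,t>>): [[saw [believes every]] yesterday] is e, which is not a function with range <t,<t,t>>; hence allegedly is the functor — type <e,<t,<t,t>>>.

<e,<t,<t,t>>>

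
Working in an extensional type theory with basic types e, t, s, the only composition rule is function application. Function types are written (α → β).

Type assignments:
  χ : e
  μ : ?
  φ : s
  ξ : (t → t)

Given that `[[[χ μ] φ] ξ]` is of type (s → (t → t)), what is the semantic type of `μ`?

(e → (s → ((t → t) → (s → (t → t)))))

For [[[χ μ] φ] ξ] to have type (s → (t → t)) with ξ of type (t → t), [[χ μ] φ] must be the function: [[χ μ] φ] : ((t → t) → (s → (t → t))).
For [[χ μ] φ] to have type ((t → t) → (s → (t → t))) with φ of type s, [χ μ] must be the function: [χ μ] : (s → ((t → t) → (s → (t → t)))).
For [χ μ] to have type (s → ((t → t) → (s → (t → t)))) with χ of type e, μ must be the function: μ : (e → (s → ((t → t) → (s → (t → t))))).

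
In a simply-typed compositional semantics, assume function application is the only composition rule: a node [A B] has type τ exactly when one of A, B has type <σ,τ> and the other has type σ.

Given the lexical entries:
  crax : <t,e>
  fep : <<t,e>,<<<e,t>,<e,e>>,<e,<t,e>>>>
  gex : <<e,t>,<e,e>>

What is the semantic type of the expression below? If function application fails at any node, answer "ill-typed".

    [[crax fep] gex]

<e,<t,e>>

At [crax fep], fep : <<t,e>,<<<e,t>,<e,e>>,<e,<t,e>>>> takes crax : <t,e>, giving <<<e,t>,<e,e>>,<e,<t,e>>>.
At [[crax fep] gex], [crax fep] : <<<e,t>,<e,e>>,<e,<t,e>>> takes gex : <<e,t>,<e,e>>, giving <e,<t,e>>.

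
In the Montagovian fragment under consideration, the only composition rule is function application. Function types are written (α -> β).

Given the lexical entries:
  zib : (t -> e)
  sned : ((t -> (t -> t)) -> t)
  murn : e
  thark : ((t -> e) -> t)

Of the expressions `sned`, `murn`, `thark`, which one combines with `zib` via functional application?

sned : ((t -> (t -> t)) -> t) — neither side's domain matches the other.
murn : e — neither side's domain matches the other.
thark — combines: thark : ((t -> e) -> t) takes zib : (t -> e) as argument, giving t.

thark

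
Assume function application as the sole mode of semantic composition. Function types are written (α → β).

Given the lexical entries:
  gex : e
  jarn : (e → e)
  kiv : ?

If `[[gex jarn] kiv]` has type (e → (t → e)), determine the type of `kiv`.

(e → (e → (t → e)))

At [[gex jarn] kiv] (required: (e → (t → e))): [gex jarn] is e, which is not a function with range (e → (t → e)); hence kiv is the functor — type (e → (e → (t → e))).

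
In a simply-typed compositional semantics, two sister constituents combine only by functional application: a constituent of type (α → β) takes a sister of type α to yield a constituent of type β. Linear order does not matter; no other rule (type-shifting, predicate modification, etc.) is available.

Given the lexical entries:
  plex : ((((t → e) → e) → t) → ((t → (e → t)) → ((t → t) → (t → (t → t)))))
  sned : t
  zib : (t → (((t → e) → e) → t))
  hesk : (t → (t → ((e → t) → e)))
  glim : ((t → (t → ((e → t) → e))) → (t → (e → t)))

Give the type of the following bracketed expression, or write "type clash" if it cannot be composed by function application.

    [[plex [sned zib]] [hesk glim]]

At [sned zib], zib : (t → (((t → e) → e) → t)) takes sned : t, giving (((t → e) → e) → t).
At [plex [sned zib]], plex : ((((t → e) → e) → t) → ((t → (e → t)) → ((t → t) → (t → (t → t))))) takes [sned zib] : (((t → e) → e) → t), giving ((t → (e → t)) → ((t → t) → (t → (t → t)))).
At [hesk glim], glim : ((t → (t → ((e → t) → e))) → (t → (e → t))) takes hesk : (t → (t → ((e → t) → e))), giving (t → (e → t)).
At [[plex [sned zib]] [hesk glim]], [plex [sned zib]] : ((t → (e → t)) → ((t → t) → (t → (t → t)))) takes [hesk glim] : (t → (e → t)), giving ((t → t) → (t → (t → t))).

((t → t) → (t → (t → t)))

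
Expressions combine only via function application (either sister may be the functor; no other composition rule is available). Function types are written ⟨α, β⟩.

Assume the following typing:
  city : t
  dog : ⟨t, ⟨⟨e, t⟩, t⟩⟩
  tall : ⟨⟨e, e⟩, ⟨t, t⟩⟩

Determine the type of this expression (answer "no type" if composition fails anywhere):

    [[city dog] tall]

[city dog] — dog of type ⟨t, ⟨⟨e, t⟩, t⟩⟩ combines with city of type t: type ⟨⟨e, t⟩, t⟩.
[[city dog] tall]: ⟨⟨e, t⟩, t⟩ with ⟨⟨e, e⟩, ⟨t, t⟩⟩ — neither is a function whose domain matches the other; composition fails here.

no type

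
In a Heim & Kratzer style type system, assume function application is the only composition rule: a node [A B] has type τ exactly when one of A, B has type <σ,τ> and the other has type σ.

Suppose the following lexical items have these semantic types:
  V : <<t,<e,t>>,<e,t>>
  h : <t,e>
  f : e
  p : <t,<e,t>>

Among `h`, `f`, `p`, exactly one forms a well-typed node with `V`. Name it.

p

h : <t,e> — V needs <t,<e,t>>; h needs t; neither fits.
f : e — V needs <t,<e,t>>; f needs nothing (atomic); neither fits.
p — combines: V : <<t,<e,t>>,<e,t>> takes p : <t,<e,t>> as argument, giving <e,t>.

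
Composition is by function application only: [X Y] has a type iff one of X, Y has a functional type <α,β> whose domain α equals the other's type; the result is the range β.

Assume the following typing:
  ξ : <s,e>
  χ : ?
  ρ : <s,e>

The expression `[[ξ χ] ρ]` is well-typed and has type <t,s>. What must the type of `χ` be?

<<s,e>,<<s,e>,<t,s>>>

At [[ξ χ] ρ] (required: <t,s>): ρ is <s,e>, which is not a function with range <t,s>; hence [ξ χ] is the functor — type <<s,e>,<t,s>>.
At [ξ χ] (required: <<s,e>,<t,s>>): ξ is <s,e>, which is not a function with range <<s,e>,<t,s>>; hence χ is the functor — type <<s,e>,<<s,e>,<t,s>>>.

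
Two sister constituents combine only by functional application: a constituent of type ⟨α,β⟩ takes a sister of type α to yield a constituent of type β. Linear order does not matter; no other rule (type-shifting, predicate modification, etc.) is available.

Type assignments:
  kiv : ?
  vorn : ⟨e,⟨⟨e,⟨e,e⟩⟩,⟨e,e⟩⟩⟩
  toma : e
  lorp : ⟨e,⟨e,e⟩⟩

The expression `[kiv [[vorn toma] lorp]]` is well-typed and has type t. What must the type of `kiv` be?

⟨⟨e,e⟩,t⟩

[kiv [[vorn toma] lorp]] is required to be t. [[vorn toma] lorp] : ⟨e,e⟩ cannot yield t as functor, so kiv : ⟨⟨e,e⟩,t⟩.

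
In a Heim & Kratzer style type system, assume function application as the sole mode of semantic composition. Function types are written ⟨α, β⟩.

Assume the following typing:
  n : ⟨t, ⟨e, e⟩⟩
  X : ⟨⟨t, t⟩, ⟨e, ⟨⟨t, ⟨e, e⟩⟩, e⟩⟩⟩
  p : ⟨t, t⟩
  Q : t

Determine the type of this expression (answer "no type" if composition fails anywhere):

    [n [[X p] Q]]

no type

At [X p], X : ⟨⟨t, t⟩, ⟨e, ⟨⟨t, ⟨e, e⟩⟩, e⟩⟩⟩ takes p : ⟨t, t⟩, giving ⟨e, ⟨⟨t, ⟨e, e⟩⟩, e⟩⟩.
[[X p] Q]: ⟨e, ⟨⟨t, ⟨e, e⟩⟩, e⟩⟩ with t — neither is a function whose domain matches the other; composition fails here.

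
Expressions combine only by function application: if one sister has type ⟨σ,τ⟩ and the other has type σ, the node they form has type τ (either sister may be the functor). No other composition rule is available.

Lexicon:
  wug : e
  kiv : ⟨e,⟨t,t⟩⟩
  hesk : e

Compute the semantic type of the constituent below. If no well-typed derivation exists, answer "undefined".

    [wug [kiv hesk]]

At [kiv hesk], kiv : ⟨e,⟨t,t⟩⟩ takes hesk : e, giving ⟨t,t⟩.
[wug [kiv hesk]]: e with ⟨t,t⟩ — neither is a function whose domain matches the other; composition fails here.

undefined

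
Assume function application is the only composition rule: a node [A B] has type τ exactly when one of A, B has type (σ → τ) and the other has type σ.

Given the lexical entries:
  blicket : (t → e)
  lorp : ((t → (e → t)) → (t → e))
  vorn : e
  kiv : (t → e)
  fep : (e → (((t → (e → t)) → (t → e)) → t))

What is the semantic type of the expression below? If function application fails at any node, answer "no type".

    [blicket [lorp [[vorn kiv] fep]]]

[vorn kiv]: e and (t → e) cannot combine by function application — type clash.

no type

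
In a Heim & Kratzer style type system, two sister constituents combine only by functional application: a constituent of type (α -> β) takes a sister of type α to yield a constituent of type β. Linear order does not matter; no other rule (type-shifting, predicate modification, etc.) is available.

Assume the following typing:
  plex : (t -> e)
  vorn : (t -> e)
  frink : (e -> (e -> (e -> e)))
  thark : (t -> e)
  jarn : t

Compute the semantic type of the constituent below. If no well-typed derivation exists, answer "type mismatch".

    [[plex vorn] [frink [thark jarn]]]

type mismatch

[plex vorn]: (t -> e) with (t -> e) — neither is a function whose domain matches the other; composition fails here.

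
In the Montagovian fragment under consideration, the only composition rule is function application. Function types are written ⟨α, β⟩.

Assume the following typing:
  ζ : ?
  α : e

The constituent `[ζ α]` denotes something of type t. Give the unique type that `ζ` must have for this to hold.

For [ζ α] to have type t with α of type e, ζ must be the function: ζ : ⟨e, t⟩.

⟨e, t⟩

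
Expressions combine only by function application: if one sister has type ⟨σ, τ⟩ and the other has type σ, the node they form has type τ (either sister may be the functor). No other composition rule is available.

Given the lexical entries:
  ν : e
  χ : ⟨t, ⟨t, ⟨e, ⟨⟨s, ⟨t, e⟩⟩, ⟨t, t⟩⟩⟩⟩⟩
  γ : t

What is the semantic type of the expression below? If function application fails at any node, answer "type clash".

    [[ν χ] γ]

type clash

[ν χ]: e with ⟨t, ⟨t, ⟨e, ⟨⟨s, ⟨t, e⟩⟩, ⟨t, t⟩⟩⟩⟩⟩ — neither is a function whose domain matches the other; composition fails here.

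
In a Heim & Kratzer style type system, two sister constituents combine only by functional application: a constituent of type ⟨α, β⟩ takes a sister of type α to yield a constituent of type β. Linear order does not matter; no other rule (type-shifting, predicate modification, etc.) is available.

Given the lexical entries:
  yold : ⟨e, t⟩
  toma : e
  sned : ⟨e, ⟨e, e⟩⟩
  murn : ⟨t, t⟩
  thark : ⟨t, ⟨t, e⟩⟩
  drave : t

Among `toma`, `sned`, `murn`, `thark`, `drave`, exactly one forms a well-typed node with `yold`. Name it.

toma — combines: yold : ⟨e, t⟩ takes toma : e as argument, giving t.
sned : ⟨e, ⟨e, e⟩⟩ — neither side's domain matches the other.
murn : ⟨t, t⟩ — neither side's domain matches the other.
thark : ⟨t, ⟨t, e⟩⟩ — neither side's domain matches the other.
drave : t — neither side's domain matches the other.

toma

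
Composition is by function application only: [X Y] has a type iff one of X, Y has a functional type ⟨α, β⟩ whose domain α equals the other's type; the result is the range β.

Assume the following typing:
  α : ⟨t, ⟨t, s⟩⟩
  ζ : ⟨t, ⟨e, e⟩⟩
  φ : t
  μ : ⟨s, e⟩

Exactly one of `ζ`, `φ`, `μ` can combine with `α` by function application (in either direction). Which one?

ζ : ⟨t, ⟨e, e⟩⟩ — does not combine with α.
φ — combines: α : ⟨t, ⟨t, s⟩⟩ takes φ : t as argument, giving ⟨t, s⟩.
μ : ⟨s, e⟩ — does not combine with α.

φ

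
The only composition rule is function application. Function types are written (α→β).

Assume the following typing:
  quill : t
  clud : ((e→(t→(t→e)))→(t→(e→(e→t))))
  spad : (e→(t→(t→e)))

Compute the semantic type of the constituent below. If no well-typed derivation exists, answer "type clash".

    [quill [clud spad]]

(e→(e→t))

[clud spad]: clud is ((e→(t→(t→e)))→(t→(e→(e→t)))), spad is (e→(t→(t→e))); result (t→(e→(e→t))).
[quill [clud spad]]: [clud spad] is (t→(e→(e→t))), quill is t; result (e→(e→t)).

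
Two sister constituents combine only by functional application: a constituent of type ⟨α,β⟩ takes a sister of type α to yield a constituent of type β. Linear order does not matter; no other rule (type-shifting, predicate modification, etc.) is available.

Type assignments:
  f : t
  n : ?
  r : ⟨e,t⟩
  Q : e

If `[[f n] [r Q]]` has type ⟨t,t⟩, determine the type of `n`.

At [[f n] [r Q]] (required: ⟨t,t⟩): [r Q] is t, which is not a function with range ⟨t,t⟩; hence [f n] is the functor — type ⟨t,⟨t,t⟩⟩.
At [f n] (required: ⟨t,⟨t,t⟩⟩): f is t, which is not a function with range ⟨t,⟨t,t⟩⟩; hence n is the functor — type ⟨t,⟨t,⟨t,t⟩⟩⟩.

⟨t,⟨t,⟨t,t⟩⟩⟩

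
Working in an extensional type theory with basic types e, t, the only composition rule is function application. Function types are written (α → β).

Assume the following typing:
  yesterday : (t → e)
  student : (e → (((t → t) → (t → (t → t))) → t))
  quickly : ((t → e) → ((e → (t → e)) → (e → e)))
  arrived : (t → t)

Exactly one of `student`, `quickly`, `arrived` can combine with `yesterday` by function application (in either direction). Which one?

student : (e → (((t → t) → (t → (t → t))) → t)) — does not combine with yesterday.
quickly — combines: quickly : ((t → e) → ((e → (t → e)) → (e → e))) takes yesterday : (t → e) as argument, giving ((e → (t → e)) → (e → e)).
arrived : (t → t) — does not combine with yesterday.

quickly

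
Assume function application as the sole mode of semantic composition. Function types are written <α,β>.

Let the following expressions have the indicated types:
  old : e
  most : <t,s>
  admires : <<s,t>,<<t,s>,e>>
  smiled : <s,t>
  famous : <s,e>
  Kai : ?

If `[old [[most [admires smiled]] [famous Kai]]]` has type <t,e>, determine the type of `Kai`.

<<s,e>,<e,<e,<t,e>>>>

For [old [[most [admires smiled]] [famous Kai]]] to have type <t,e> with old of type e, [[most [admires smiled]] [famous Kai]] must be the function: [[most [admires smiled]] [famous Kai]] : <e,<t,e>>.
For [[most [admires smiled]] [famous Kai]] to have type <e,<t,e>> with [most [admires smiled]] of type e, [famous Kai] must be the function: [famous Kai] : <e,<e,<t,e>>>.
For [famous Kai] to have type <e,<e,<t,e>>> with famous of type <s,e>, Kai must be the function: Kai : <<s,e>,<e,<e,<t,e>>>>.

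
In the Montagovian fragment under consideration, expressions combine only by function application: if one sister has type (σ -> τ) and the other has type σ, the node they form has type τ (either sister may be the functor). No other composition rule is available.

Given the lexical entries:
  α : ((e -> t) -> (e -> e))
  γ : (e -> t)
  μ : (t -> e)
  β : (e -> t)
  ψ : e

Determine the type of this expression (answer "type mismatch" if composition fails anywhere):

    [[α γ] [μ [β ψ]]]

e

At [α γ], α : ((e -> t) -> (e -> e)) takes γ : (e -> t), giving (e -> e).
At [β ψ], β : (e -> t) takes ψ : e, giving t.
At [μ [β ψ]], μ : (t -> e) takes [β ψ] : t, giving e.
At [[α γ] [μ [β ψ]]], [α γ] : (e -> e) takes [μ [β ψ]] : e, giving e.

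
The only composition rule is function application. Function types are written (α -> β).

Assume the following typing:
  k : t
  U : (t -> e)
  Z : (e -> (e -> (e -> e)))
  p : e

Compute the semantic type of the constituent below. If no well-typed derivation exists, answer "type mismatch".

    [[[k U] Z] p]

(e -> e)

At [k U], U : (t -> e) takes k : t, giving e.
At [[k U] Z], Z : (e -> (e -> (e -> e))) takes [k U] : e, giving (e -> (e -> e)).
At [[[k U] Z] p], [[k U] Z] : (e -> (e -> e)) takes p : e, giving (e -> e).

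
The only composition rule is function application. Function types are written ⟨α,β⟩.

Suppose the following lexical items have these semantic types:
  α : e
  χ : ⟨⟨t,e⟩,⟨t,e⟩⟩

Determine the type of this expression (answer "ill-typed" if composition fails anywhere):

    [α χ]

ill-typed

[α χ]: e and ⟨⟨t,e⟩,⟨t,e⟩⟩ cannot combine by function application — type clash.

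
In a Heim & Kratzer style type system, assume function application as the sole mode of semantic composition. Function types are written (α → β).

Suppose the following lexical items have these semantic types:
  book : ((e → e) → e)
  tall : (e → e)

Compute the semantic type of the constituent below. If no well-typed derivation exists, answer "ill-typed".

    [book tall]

[book tall]: book is ((e → e) → e), tall is (e → e); result e.

e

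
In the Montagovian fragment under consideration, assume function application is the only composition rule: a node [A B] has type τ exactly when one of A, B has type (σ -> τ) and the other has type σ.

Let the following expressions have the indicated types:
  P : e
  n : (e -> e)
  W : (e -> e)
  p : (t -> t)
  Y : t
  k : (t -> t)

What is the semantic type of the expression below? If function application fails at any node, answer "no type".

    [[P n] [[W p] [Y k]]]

no type

At [P n], n : (e -> e) takes P : e, giving e.
At [W p]: neither (e -> e) nor (t -> t) can take the other as argument; the node is ill-typed.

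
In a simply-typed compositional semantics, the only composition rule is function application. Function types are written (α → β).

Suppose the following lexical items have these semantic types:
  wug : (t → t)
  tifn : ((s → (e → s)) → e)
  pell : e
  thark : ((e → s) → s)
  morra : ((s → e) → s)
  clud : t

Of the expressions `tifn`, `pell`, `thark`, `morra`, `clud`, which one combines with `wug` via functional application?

clud

tifn : ((s → (e → s)) → e) — does not combine with wug.
pell : e — does not combine with wug.
thark : ((e → s) → s) — does not combine with wug.
morra : ((s → e) → s) — does not combine with wug.
clud — combines: wug : (t → t) takes clud : t as argument, giving t.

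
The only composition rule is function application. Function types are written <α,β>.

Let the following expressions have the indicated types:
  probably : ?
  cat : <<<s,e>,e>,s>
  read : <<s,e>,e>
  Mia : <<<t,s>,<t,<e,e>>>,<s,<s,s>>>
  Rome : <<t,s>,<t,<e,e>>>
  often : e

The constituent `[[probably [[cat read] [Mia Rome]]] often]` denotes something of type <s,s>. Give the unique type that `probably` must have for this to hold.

<<s,s>,<e,<s,s>>>

[[probably [[cat read] [Mia Rome]]] often] must have type <s,s>. The sister often has type e; that is not a function onto <s,s>, so [probably [[cat read] [Mia Rome]]] must be the functor, of type <e,<s,s>>.
[probably [[cat read] [Mia Rome]]] must have type <e,<s,s>>. The sister [[cat read] [Mia Rome]] has type <s,s>; that is not a function onto <e,<s,s>>, so probably must be the functor, of type <<s,s>,<e,<s,s>>>.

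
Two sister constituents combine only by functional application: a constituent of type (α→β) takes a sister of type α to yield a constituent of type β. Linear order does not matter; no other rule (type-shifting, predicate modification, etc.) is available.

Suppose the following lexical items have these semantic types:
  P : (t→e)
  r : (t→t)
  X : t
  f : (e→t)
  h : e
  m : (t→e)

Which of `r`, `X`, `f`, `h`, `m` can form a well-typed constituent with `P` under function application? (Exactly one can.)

r : (t→t) — neither side's domain matches the other.
X — combines: P : (t→e) takes X : t as argument, giving e.
f : (e→t) — neither side's domain matches the other.
h : e — neither side's domain matches the other.
m : (t→e) — neither side's domain matches the other.

X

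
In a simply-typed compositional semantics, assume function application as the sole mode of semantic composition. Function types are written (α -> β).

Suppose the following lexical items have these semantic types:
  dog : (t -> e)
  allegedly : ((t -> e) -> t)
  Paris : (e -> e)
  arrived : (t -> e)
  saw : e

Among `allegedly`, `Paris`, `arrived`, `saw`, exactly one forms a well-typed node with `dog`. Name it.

allegedly — combines: allegedly : ((t -> e) -> t) takes dog : (t -> e) as argument, giving t.
Paris : (e -> e) — does not combine with dog.
arrived : (t -> e) — does not combine with dog.
saw : e — does not combine with dog.

allegedly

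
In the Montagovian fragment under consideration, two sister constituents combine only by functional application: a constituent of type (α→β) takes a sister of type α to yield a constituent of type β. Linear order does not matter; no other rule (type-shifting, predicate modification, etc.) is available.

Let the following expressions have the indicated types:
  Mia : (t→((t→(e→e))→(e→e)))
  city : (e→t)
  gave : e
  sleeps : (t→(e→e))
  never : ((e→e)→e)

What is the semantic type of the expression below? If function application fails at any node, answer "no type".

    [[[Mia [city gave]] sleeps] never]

[city gave]: functor city : (e→t), argument gave : e; result t.
[Mia [city gave]]: functor Mia : (t→((t→(e→e))→(e→e))), argument [city gave] : t; result ((t→(e→e))→(e→e)).
[[Mia [city gave]] sleeps]: functor [Mia [city gave]] : ((t→(e→e))→(e→e)), argument sleeps : (t→(e→e)); result (e→e).
[[[Mia [city gave]] sleeps] never]: functor never : ((e→e)→e), argument [[Mia [city gave]] sleeps] : (e→e); result e.

e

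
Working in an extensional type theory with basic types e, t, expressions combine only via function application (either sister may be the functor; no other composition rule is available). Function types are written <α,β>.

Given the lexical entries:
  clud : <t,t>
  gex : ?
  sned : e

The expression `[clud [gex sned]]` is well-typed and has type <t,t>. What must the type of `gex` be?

[clud [gex sned]] must have type <t,t>. The sister clud has type <t,t>; that is not a function onto <t,t>, so [gex sned] must be the functor, of type <<t,t>,<t,t>>.
[gex sned] must have type <<t,t>,<t,t>>. The sister sned has type e; that is not a function onto <<t,t>,<t,t>>, so gex must be the functor, of type <e,<<t,t>,<t,t>>>.

<e,<<t,t>,<t,t>>>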